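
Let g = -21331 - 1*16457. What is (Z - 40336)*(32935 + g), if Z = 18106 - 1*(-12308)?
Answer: 48151466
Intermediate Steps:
Z = 30414 (Z = 18106 + 12308 = 30414)
g = -37788 (g = -21331 - 16457 = -37788)
(Z - 40336)*(32935 + g) = (30414 - 40336)*(32935 - 37788) = -9922*(-4853) = 48151466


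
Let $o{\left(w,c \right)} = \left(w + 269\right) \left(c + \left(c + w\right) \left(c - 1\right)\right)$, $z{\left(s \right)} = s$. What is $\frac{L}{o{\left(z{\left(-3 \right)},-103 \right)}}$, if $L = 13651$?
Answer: $\frac{13651}{2904986} \approx 0.0046992$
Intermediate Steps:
$o{\left(w,c \right)} = \left(269 + w\right) \left(c + \left(-1 + c\right) \left(c + w\right)\right)$ ($o{\left(w,c \right)} = \left(269 + w\right) \left(c + \left(c + w\right) \left(-1 + c\right)\right) = \left(269 + w\right) \left(c + \left(-1 + c\right) \left(c + w\right)\right)$)
$\frac{L}{o{\left(z{\left(-3 \right)},-103 \right)}} = \frac{13651}{- \left(-3\right)^{2} - -807 + 269 \left(-103\right)^{2} - 103 \left(-3\right)^{2} - 3 \left(-103\right)^{2} + 269 \left(-103\right) \left(-3\right)} = \frac{13651}{\left(-1\right) 9 + 807 + 269 \cdot 10609 - 927 - 31827 + 83121} = \frac{13651}{-9 + 807 + 2853821 - 927 - 31827 + 83121} = \frac{13651}{2904986}$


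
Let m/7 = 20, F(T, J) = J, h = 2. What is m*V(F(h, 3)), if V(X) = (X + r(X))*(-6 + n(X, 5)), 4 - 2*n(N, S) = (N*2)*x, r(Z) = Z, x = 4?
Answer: -13440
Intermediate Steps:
n(N, S) = 2 - 4*N (n(N, S) = 2 - N*2*4/2 = 2 - 2*N*4/2 = 2 - 4*N)
m = 140 (m = 7*20 = 140)
V(X) = 2*X*(-4 - 4*X) (V(X) = (X + X)*(-6 + (2 - 4*X)) = (2*X)*(-4 - 4*X) = 2*X*(-4 - 4*X))
m*V(F(h, 3)) = 140*(8*3*(-1 - 1*3)) = 140*(8*3*(-1 - 3)) = 140*(8*3*(-4)) = 140*(-96) = -13440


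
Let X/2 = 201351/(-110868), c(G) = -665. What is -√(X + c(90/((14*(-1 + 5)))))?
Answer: -I*√228295449786/18478 ≈ -25.858*I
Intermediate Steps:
X = -67117/18478 (X = 2*(201351/(-110868)) = 2*(201351*(-1/110868)) = 2*(-67117/36956) = -67117/18478 ≈ -3.6323)
-√(X + c(90/((14*(-1 + 5))))) = -√(-67117/18478 - 665) = -√(-12354987/18478) = -I*√228295449786/18478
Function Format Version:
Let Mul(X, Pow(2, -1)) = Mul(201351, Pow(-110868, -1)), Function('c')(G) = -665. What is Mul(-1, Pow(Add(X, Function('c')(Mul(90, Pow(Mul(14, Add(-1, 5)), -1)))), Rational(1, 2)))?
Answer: Mul(Rational(-1, 18478), I, Pow(228295449786, Rational(1, 2))) ≈ Mul(-25.858, I)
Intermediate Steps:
X = Rational(-67117, 18478) (X = Mul(2, Mul(201351, Pow(-110868, -1))) = Mul(2, Mul(201351, Rational(-1, 110868))) = Mul(2, Rational(-67117, 36956)) = Rational(-67117, 18478) ≈ -3.6323)
Mul(-1, Pow(Add(X, Function('c')(Mul(90, Pow(Mul(14, Add(-1, 5)), -1)))), Rational(1, 2))) = Mul(-1, Pow(Add(Rational(-67117, 18478), -665), Rational(1, 2))) = Mul(-1, Pow(Rational(-12354987, 18478), Rational(1, 2))) = Mul(-1, Mul(Rational(1, 18478), I, Pow(228295449786, Rational(1, 2)))) = Mul(Rational(-1, 18478), I, Pow(228295449786, Rational(1, 2)))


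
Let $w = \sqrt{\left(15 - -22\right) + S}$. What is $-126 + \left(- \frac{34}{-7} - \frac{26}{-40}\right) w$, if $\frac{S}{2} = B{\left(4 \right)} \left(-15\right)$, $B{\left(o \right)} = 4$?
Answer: $-126 + \frac{771 i \sqrt{83}}{140} \approx -126.0 + 50.172 i$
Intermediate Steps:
$S = -120$ ($S = 2 \cdot 4 \left(-15\right) = 2 \left(-60\right) = -120$)
$w = i \sqrt{83}$ ($w = \sqrt{\left(15 - -22\right) - 120} = \sqrt{\left(15 + 22\right) - 120} = \sqrt{37 - 120} = \sqrt{-83} = i \sqrt{83} \approx 9.1104 i$)
$-126 + \left(- \frac{34}{-7} - \frac{26}{-40}\right) w = -126 + \left(- \frac{34}{-7} - \frac{26}{-40}\right) i \sqrt{83} = -126 + \left(\left(-34\right) \left(- \frac{1}{7}\right) - - \frac{13}{20}\right) i \sqrt{83} = -126 + \left(\frac{34}{7} + \frac{13}{20}\right) i \sqrt{83} = -126 + \frac{771 i \sqrt{83}}{140}$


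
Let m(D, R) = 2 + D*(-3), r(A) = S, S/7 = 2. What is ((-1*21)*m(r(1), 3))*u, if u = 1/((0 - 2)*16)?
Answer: -105/4 ≈ -26.250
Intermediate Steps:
S = 14 (S = 7*2 = 14)
u = -1/32 (u = (1/16)/(-2) = -1/2*1/16 = -1/32 ≈ -0.031250)
r(A) = 14
m(D, R) = 2 - 3*D
((-1*21)*m(r(1), 3))*u = ((-1*21)*(2 - 3*14))*(-1/32) = -21*(2 - 42)*(-1/32) = -21*(-40)*(-1/32) = 840*(-1/32) = -105/4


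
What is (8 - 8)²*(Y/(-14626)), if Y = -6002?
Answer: 0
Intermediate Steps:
(8 - 8)²*(Y/(-14626)) = (8 - 8)²*(-6002/(-14626)) = 0²*(-6002*(-1/14626)) = 0*(3001/7313) = 0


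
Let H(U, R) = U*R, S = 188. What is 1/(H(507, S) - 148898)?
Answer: -1/53582 ≈ -1.8663e-5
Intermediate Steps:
H(U, R) = R*U
1/(H(507, S) - 148898) = 1/(188*507 - 148898) = 1/(95316 - 148898) = 1/(-53582) = -1/53582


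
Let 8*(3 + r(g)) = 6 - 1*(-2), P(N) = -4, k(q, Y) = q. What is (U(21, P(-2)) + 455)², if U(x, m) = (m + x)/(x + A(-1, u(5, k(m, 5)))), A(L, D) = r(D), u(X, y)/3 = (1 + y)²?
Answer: 75030244/361 ≈ 2.0784e+5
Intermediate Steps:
r(g) = -2 (r(g) = -3 + (6 - 1*(-2))/8 = -3 + (6 + 2)/8 = -3 + (⅛)*8 = -3 + 1 = -2)
u(X, y) = 3*(1 + y)²
A(L, D) = -2
U(x, m) = (m + x)/(-2 + x) (U(x, m) = (m + x)/(x - 2) = (m + x)/(-2 + x))
(U(21, P(-2)) + 455)² = ((-4 + 21)/(-2 + 21) + 455)² = (17/19 + 455)² = (8662/19)² = 75030244/361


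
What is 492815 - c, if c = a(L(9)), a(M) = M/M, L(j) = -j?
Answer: 492814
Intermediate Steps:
a(M) = 1
c = 1
492815 - c = 492815 - 1*1 = 492815 - 1 = 492814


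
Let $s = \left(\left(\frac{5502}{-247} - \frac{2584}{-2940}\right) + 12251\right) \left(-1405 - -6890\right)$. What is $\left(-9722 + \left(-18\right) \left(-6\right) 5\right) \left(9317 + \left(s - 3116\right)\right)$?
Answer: $- \frac{22365609326623936}{36309} \approx -6.1598 \cdot 10^{11}$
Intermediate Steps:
$s = \frac{2435585055539}{36309}$ ($s = \left(\left(5502 \left(- \frac{1}{247}\right) - - \frac{646}{735}\right) + 12251\right) \left(-1405 + 6890\right) = \left(\left(- \frac{5502}{247} + \frac{646}{735}\right) + 12251\right) 5485 = \left(- \frac{3884408}{181545} + 12251\right) 5485 = \frac{2220223387}{181545} \cdot 5485 = \frac{2435585055539}{36309} \approx 6.7079 \cdot 10^{7}$)
$\left(-9722 + \left(-18\right) \left(-6\right) 5\right) \left(9317 + \left(s - 3116\right)\right) = \left(-9722 + \left(-18\right) \left(-6\right) 5\right) \left(9317 + \left(\frac{2435585055539}{36309} - 3116\right)\right) = \left(-9722 + 108 \cdot 5\right) \left(9317 + \left(\frac{2435585055539}{36309} - 3116\right)\right) = \left(-9722 + 540\right) \left(9317 + \frac{2435471916695}{36309}\right) = \left(-9182\right) \frac{2435810207648}{36309} = - \frac{22365609326623936}{36309}$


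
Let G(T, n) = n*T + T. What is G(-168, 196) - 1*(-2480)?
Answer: -30616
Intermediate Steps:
G(T, n) = T + T*n (G(T, n) = T*n + T = T + T*n)
G(-168, 196) - 1*(-2480) = -168*(1 + 196) - 1*(-2480) = -168*197 + 2480 = -33096 + 2480 = -30616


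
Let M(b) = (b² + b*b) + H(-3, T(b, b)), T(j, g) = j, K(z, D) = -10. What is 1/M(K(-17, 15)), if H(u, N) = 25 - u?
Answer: 1/228 ≈ 0.0043860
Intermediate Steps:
M(b) = 28 + 2*b² (M(b) = (b² + b*b) + (25 - 1*(-3)) = (b² + b²) + (25 + 3) = 2*b² + 28 = 28 + 2*b²)
1/M(K(-17, 15)) = 1/(28 + 2*(-10)²) = 1/(28 + 2*100) = 1/(28 + 200) = 1/228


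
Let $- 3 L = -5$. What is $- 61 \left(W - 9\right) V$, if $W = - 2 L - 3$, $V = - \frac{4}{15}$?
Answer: $- \frac{11224}{45} \approx -249.42$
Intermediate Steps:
$L = \frac{5}{3}$ ($L = \left(- \frac{1}{3}\right) \left(-5\right) = \frac{5}{3} \approx 1.6667$)
$V = - \frac{4}{15}$ ($V = \left(-4\right) \frac{1}{15} = - \frac{4}{15} \approx -0.26667$)
$W = - \frac{19}{3}$ ($W = \left(-2\right) \frac{5}{3} - 3 = - \frac{10}{3} - 3 = - \frac{19}{3} \approx -6.3333$)
$- 61 \left(W - 9\right) V = - 61 \left(- \frac{19}{3} - 9\right) \left(- \frac{4}{15}\right) = - 61 \left(\left(- \frac{46}{3}\right) \left(- \frac{4}{15}\right)\right) = \left(-61\right) \frac{184}{45} = - \frac{11224}{45}$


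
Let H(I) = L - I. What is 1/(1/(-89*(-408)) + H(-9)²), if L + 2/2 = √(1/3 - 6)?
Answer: 25638704904/2133189488699 - 2344109056*I*√51/2133189488699 ≈ 0.012019 - 0.0078475*I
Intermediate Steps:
L = -1 + I*√51/3 (L = -1 + √(1/3 - 6) = -1 + √(⅓ - 6) = -1 + √(-17/3) = -1 + I*√51/3 ≈ -1.0 + 2.3805*I)
H(I) = -1 - I + I*√51/3 (H(I) = (-1 + I*√51/3) - I = -1 - I + I*√51/3)
1/(1/(-89*(-408)) + H(-9)²) = 1/(1/(-89*(-408)) + (-1 - 1*(-9) + I*√51/3)²) = 1/(1/36312 + (-1 + 9 + I*√51/3)²) = 1/(1/36312 + (8 + I*√51/3)²)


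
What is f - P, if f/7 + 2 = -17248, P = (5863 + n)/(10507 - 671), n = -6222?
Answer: -1187696641/9836 ≈ -1.2075e+5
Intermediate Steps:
P = -359/9836 (P = (5863 - 6222)/(10507 - 671) = -359/9836 ≈ -0.036499)
f = -120750 (f = -14 + 7*(-17248) = -14 - 120736 = -120750)
f - P = -120750 - 1*(-359/9836) = -120750 + 359/9836 = -1187696641/9836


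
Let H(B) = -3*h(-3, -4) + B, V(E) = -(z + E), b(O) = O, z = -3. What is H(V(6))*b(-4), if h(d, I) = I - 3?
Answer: -72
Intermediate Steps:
V(E) = 3 - E (V(E) = -(-3 + E) = 3 - E)
h(d, I) = -3 + I
H(B) = 21 + B (H(B) = -3*(-3 - 4) + B = -3*(-7) + B = 21 + B)
H(V(6))*b(-4) = (21 + (3 - 1*6))*(-4) = (21 + (3 - 6))*(-4) = (21 - 3)*(-4) = 18*(-4) = -72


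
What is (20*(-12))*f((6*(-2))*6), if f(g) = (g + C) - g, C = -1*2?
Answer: 480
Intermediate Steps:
C = -2
f(g) = -2 (f(g) = (g - 2) - g = (-2 + g) - g = -2)
(20*(-12))*f((6*(-2))*6) = (20*(-12))*(-2) = -240*(-2) = 480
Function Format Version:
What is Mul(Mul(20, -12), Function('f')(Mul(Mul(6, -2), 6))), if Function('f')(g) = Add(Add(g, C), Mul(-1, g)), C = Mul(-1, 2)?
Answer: 480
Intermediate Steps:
C = -2
Function('f')(g) = -2 (Function('f')(g) = Add(Add(g, -2), Mul(-1, g)) = Add(Add(-2, g), Mul(-1, g)) = -2)
Mul(Mul(20, -12), Function('f')(Mul(Mul(6, -2), 6))) = Mul(Mul(20, -12), -2) = Mul(-240, -2) = 480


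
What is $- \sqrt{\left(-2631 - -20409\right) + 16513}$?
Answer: $- \sqrt{34291} \approx -185.18$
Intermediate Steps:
$- \sqrt{\left(-2631 - -20409\right) + 16513} = - \sqrt{\left(-2631 + 20409\right) + 16513} = - \sqrt{17778 + 16513} = - \sqrt{34291}$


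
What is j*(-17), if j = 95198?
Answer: -1618366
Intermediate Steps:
j*(-17) = 95198*(-17) = -1618366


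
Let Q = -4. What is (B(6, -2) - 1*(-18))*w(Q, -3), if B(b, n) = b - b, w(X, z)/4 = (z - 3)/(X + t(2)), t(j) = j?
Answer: 216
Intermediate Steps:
w(X, z) = 4*(-3 + z)/(2 + X) (w(X, z) = 4*((z - 3)/(X + 2)) = 4*((-3 + z)/(2 + X)) = 4*(-3 + z)/(2 + X))
B(b, n) = 0
(B(6, -2) - 1*(-18))*w(Q, -3) = (0 - 1*(-18))*(4*(-3 - 3)/(2 - 4)) = (0 + 18)*(4*(-6)/(-2)) = 18*(4*(-½)*(-6)) = 18*12 = 216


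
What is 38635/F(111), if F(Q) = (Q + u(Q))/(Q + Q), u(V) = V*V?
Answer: 38635/56 ≈ 689.91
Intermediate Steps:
u(V) = V²
F(Q) = (Q + Q²)/(2*Q) (F(Q) = (Q + Q²)/(Q + Q) = (Q + Q²)/((2*Q)) = (Q + Q²)*(1/(2*Q)) = (Q + Q²)/(2*Q))
38635/F(111) = 38635/(½ + (½)*111) = 38635/(½ + 111/2) = 38635/56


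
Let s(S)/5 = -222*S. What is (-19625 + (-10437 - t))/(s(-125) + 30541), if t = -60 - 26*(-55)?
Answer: -31432/169291 ≈ -0.18567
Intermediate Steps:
t = 1370 (t = -60 + 1430 = 1370)
s(S) = -1110*S (s(S) = 5*(-222*S) = -1110*S)
(-19625 + (-10437 - t))/(s(-125) + 30541) = (-19625 + (-10437 - 1*1370))/(-1110*(-125) + 30541) = (-19625 + (-10437 - 1370))/(138750 + 30541) = (-19625 - 11807)/169291 = -31432*1/169291 = -31432/169291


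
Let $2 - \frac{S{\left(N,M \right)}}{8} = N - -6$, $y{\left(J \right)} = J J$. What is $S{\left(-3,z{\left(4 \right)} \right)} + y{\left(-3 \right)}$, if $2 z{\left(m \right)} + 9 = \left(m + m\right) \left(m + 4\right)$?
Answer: $1$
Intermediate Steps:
$y{\left(J \right)} = J^{2}$
$z{\left(m \right)} = - \frac{9}{2} + m \left(4 + m\right)$ ($z{\left(m \right)} = - \frac{9}{2} + \frac{\left(m + m\right) \left(m + 4\right)}{2} = - \frac{9}{2} + \frac{2 m \left(4 + m\right)}{2} = - \frac{9}{2} + m \left(4 + m\right)$)
$S{\left(N,M \right)} = -32 - 8 N$ ($S{\left(N,M \right)} = 16 - 8 \left(N - -6\right) = 16 - 8 \left(N + 6\right) = 16 - 8 \left(6 + N\right) = 16 - \left(48 + 8 N\right) = -32 - 8 N$)
$S{\left(-3,z{\left(4 \right)} \right)} + y{\left(-3 \right)} = \left(-32 - -24\right) + \left(-3\right)^{2} = \left(-32 + 24\right) + 9 = -8 + 9 = 1$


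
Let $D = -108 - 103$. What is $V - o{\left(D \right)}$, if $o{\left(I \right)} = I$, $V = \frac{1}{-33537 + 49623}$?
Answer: $\frac{3394147}{16086} \approx 211.0$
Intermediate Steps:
$V = \frac{1}{16086} \approx 6.2166 \cdot 10^{-5}$
$D = -211$ ($D = -108 - 103 = -211$)
$V - o{\left(D \right)} = \frac{1}{16086} - -211 = \frac{1}{16086} + 211 = \frac{3394147}{16086}$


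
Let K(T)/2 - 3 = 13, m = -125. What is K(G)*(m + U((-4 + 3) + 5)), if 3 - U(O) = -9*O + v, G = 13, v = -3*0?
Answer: -2752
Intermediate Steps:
v = 0
K(T) = 32 (K(T) = 6 + 2*13 = 6 + 26 = 32)
U(O) = 3 + 9*O (U(O) = 3 - (-9*O + 0) = 3 - (-9)*O = 3 + 9*O)
K(G)*(m + U((-4 + 3) + 5)) = 32*(-125 + (3 + 9*((-4 + 3) + 5))) = 32*(-125 + (3 + 9*(-1 + 5))) = 32*(-125 + (3 + 9*4)) = 32*(-125 + (3 + 36)) = 32*(-125 + 39) = 32*(-86) = -2752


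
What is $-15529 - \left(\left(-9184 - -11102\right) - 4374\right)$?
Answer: $-13073$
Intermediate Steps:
$-15529 - \left(\left(-9184 - -11102\right) - 4374\right) = -15529 - \left(\left(-9184 + 11102\right) - 4374\right) = -15529 - \left(1918 - 4374\right) = -15529 - -2456 = -15529 + 2456 = -13073$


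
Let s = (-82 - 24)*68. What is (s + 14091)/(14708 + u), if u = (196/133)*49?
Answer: 130777/280824 ≈ 0.46569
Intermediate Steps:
s = -7208 (s = -106*68 = -7208)
u = 1372/19 (u = (196*(1/133))*49 = (28/19)*49 = 1372/19 ≈ 72.211)
(s + 14091)/(14708 + u) = (-7208 + 14091)/(14708 + 1372/19) = 6883/(280824/19) = 6883*(19/280824) = 130777/280824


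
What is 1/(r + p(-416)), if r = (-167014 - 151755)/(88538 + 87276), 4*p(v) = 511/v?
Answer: -146277248/310136285 ≈ -0.47165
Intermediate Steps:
p(v) = 511/(4*v) (p(v) = (511/v)/4 = 511/(4*v))
r = -318769/175814 ≈ -1.8131
1/(r + p(-416)) = 1/(-318769/175814 + (511/4)/(-416)) = 1/(-318769/175814 + (511/4)*(-1/416)) = 1/(-318769/175814 - 511/1664) = 1/(-310136285/146277248) = -146277248/310136285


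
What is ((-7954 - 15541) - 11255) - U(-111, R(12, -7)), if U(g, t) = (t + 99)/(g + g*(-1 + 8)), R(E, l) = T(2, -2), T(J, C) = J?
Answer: -30857899/888 ≈ -34750.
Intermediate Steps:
R(E, l) = 2
U(g, t) = (99 + t)/(8*g) (U(g, t) = (99 + t)/(g + g*7) = (99 + t)/(g + 7*g) = (99 + t)/((8*g)) = (99 + t)*(1/(8*g)) = (99 + t)/(8*g))
((-7954 - 15541) - 11255) - U(-111, R(12, -7)) = ((-7954 - 15541) - 11255) - (99 + 2)/(8*(-111)) = (-23495 - 11255) - (-1)*101/(8*111) = -34750 - 1*(-101/888) = -34750 + 101/888 = -30857899/888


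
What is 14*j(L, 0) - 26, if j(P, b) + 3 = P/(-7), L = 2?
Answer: -72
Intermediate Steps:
j(P, b) = -3 - P/7 (j(P, b) = -3 + P/(-7) = -3 + P*(-⅐) = -3 - P/7)
14*j(L, 0) - 26 = 14*(-3 - ⅐*2) - 26 = 14*(-3 - 2/7) - 26 = 14*(-23/7) - 26 = -46 - 26 = -72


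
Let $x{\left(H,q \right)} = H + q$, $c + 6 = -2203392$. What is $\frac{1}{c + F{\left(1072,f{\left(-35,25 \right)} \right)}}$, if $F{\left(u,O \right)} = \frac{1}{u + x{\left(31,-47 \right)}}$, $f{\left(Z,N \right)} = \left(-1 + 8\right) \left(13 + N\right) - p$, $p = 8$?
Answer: $- \frac{1056}{2326788287} \approx -4.5384 \cdot 10^{-7}$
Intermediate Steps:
$c = -2203398$ ($c = -6 - 2203392 = -2203398$)
$f{\left(Z,N \right)} = 83 + 7 N$ ($f{\left(Z,N \right)} = \left(-1 + 8\right) \left(13 + N\right) - 8 = 7 \left(13 + N\right) - 8 = \left(91 + 7 N\right) - 8 = 83 + 7 N$)
$F{\left(u,O \right)} = \frac{1}{-16 + u}$ ($F{\left(u,O \right)} = \frac{1}{u + \left(31 - 47\right)} = \frac{1}{u - 16} = \frac{1}{-16 + u}$)
$\frac{1}{c + F{\left(1072,f{\left(-35,25 \right)} \right)}} = \frac{1}{-2203398 + \frac{1}{-16 + 1072}} = \frac{1}{-2203398 + \frac{1}{1056}} = \frac{1}{- \frac{2326788287}{1056}} = - \frac{1056}{2326788287}$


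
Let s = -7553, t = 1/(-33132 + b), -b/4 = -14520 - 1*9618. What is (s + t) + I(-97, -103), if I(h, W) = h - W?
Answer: -478630739/63420 ≈ -7547.0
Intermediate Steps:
b = 96552 (b = -4*(-14520 - 1*9618) = -4*(-14520 - 9618) = -4*(-24138) = 96552)
t = 1/63420 (t = 1/(-33132 + 96552) = 1/63420 ≈ 1.5768e-5)
(s + t) + I(-97, -103) = (-7553 + 1/63420) + (-97 - 1*(-103)) = -479011259/63420 + (-97 + 103) = -479011259/63420 + 6 = -478630739/63420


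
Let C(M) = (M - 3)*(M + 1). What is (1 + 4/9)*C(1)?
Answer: -52/9 ≈ -5.7778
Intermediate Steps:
C(M) = (1 + M)*(-3 + M) (C(M) = (-3 + M)*(1 + M) = (1 + M)*(-3 + M))
(1 + 4/9)*C(1) = (1 + 4/9)*(-3 + 1² - 2*1) = (1 + 4*(⅑))*(-3 + 1 - 2) = (1 + 4/9)*(-4) = (13/9)*(-4) = -52/9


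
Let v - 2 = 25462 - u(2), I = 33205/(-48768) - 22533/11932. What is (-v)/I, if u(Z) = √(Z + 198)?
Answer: 3704373974016/373772851 - 1454749440*√2/373772851 ≈ 9905.3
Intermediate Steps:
I = -373772851/145474944 (I = 33205*(-1/48768) - 22533*1/11932 = -33205/48768 - 22533/11932 = -373772851/145474944 ≈ -2.5693)
u(Z) = √(198 + Z)
v = 25464 - 10*√2 (v = 2 + (25462 - √(198 + 2)) = 2 + (25462 - √200) = 2 + (25462 - 10*√2) = 25464 - 10*√2 ≈ 25450.)
(-v)/I = (-(25464 - 10*√2))/(-373772851/145474944) = (-25464 + 10*√2)*(-145474944/373772851) = 3704373974016/373772851 - 1454749440*√2/373772851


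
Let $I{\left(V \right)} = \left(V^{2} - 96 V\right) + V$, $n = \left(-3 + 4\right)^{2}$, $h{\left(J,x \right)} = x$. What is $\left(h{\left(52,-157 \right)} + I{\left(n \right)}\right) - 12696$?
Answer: $-12947$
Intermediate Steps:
$n = 1$ ($n = 1^{2} = 1$)
$I{\left(V \right)} = V^{2} - 95 V$
$\left(h{\left(52,-157 \right)} + I{\left(n \right)}\right) - 12696 = \left(-157 + 1 \left(-95 + 1\right)\right) - 12696 = \left(-157 + 1 \left(-94\right)\right) - 12696 = \left(-157 - 94\right) - 12696 = -251 - 12696 = -12947$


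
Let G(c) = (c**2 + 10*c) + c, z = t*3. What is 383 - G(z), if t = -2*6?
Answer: -517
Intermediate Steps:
t = -12
z = -36 (z = -12*3 = -36)
G(c) = c**2 + 11*c
383 - G(z) = 383 - (-36)*(11 - 36) = 383 - (-36)*(-25) = 383 - 1*900 = 383 - 900 = -517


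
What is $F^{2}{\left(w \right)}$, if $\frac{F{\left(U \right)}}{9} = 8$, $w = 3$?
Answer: $5184$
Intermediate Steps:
$F{\left(U \right)} = 72$ ($F{\left(U \right)} = 9 \cdot 8 = 72$)
$F^{2}{\left(w \right)} = 72^{2} = 5184$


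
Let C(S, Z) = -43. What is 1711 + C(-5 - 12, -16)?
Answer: 1668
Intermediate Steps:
1711 + C(-5 - 12, -16) = 1711 - 43 = 1668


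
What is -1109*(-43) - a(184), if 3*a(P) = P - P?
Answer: 47687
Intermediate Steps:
a(P) = 0 (a(P) = (P - P)/3 = (⅓)*0 = 0)
-1109*(-43) - a(184) = -1109*(-43) - 1*0 = 47687 + 0 = 47687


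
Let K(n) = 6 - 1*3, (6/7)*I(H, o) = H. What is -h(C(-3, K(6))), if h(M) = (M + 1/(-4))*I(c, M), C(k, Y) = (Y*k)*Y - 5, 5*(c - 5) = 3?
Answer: 2107/10 ≈ 210.70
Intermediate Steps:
c = 28/5 (c = 5 + (⅕)*3 = 5 + ⅗ = 28/5 ≈ 5.6000)
I(H, o) = 7*H/6
K(n) = 3 (K(n) = 6 - 3 = 3)
C(k, Y) = -5 + k*Y² (C(k, Y) = k*Y² - 5 = -5 + k*Y²)
h(M) = -49/30 + 98*M/15 (h(M) = (M + 1/(-4))*((7/6)*(28/5)) = (M + 1*(-¼))*(98/15) = (M - ¼)*(98/15) = (-¼ + M)*(98/15) = -49/30 + 98*M/15)
-h(C(-3, K(6))) = -(-49/30 + 98*(-5 - 3*3²)/15) = -(-49/30 + 98*(-5 - 3*9)/15) = -(-49/30 + 98*(-5 - 27)/15) = -(-49/30 + (98/15)*(-32)) = -(-49/30 - 3136/15) = -1*(-2107/10) = 2107/10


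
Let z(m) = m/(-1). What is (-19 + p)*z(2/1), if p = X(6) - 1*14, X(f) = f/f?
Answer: 64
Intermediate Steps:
X(f) = 1
p = -13 (p = 1 - 1*14 = 1 - 14 = -13)
z(m) = -m (z(m) = m*(-1) = -m)
(-19 + p)*z(2/1) = (-19 - 13)*(-2/1) = -(-32)*2*1 = -(-32)*2 = -32*(-2) = 64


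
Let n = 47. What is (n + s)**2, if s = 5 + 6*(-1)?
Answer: 2116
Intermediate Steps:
s = -1 (s = 5 - 6 = -1)
(n + s)**2 = (47 - 1)**2 = 46**2 = 2116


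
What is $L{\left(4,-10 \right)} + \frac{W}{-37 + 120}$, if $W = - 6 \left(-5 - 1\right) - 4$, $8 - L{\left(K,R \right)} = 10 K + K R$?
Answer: $\frac{696}{83} \approx 8.3855$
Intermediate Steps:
$L{\left(K,R \right)} = 8 - 10 K - K R$ ($L{\left(K,R \right)} = 8 - \left(10 K + K R\right) = 8 - 10 K - K R$)
$W = 32$ ($W = \left(-6\right) \left(-6\right) - 4 = 36 - 4 = 32$)
$L{\left(4,-10 \right)} + \frac{W}{-37 + 120} = \left(8 - 40 - 4 \left(-10\right)\right) + \frac{1}{-37 + 120} \cdot 32 = \left(8 - 40 + 40\right) + \frac{1}{83} \cdot 32 = 8 + \frac{1}{83} \cdot 32 = 8 + \frac{32}{83} = \frac{696}{83}$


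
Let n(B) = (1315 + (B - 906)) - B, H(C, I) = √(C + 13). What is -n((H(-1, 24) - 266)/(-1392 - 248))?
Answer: -409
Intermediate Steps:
H(C, I) = √(13 + C)
n(B) = 409 (n(B) = (1315 + (-906 + B)) - B = (409 + B) - B = 409)
-n((H(-1, 24) - 266)/(-1392 - 248)) = -1*409 = -409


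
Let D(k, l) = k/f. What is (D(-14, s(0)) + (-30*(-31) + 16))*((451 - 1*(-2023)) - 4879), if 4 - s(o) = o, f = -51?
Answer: -116065300/51 ≈ -2.2758e+6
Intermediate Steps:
s(o) = 4 - o
D(k, l) = -k/51 (D(k, l) = k/(-51) = k*(-1/51) = -k/51)
(D(-14, s(0)) + (-30*(-31) + 16))*((451 - 1*(-2023)) - 4879) = (-1/51*(-14) + (-30*(-31) + 16))*((451 - 1*(-2023)) - 4879) = (14/51 + (930 + 16))*((451 + 2023) - 4879) = (14/51 + 946)*(2474 - 4879) = (48260/51)*(-2405) = -116065300/51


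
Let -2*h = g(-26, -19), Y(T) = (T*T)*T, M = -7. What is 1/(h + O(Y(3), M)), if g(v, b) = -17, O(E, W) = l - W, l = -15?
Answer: 2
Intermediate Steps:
Y(T) = T**3 (Y(T) = T**2*T = T**3)
O(E, W) = -15 - W
h = 17/2 (h = -1/2*(-17) = 17/2 ≈ 8.5000)
1/(h + O(Y(3), M)) = 1/(17/2 + (-15 - 1*(-7))) = 1/(17/2 + (-15 + 7)) = 1/(17/2 - 8) = 1/(1/2) = 2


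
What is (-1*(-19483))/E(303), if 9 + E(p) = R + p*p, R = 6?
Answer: 19483/91806 ≈ 0.21222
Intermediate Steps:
E(p) = -3 + p² (E(p) = -9 + (6 + p*p) = -9 + (6 + p²) = -3 + p²)
(-1*(-19483))/E(303) = (-1*(-19483))/(-3 + 303²) = 19483/(-3 + 91809) = 19483/91806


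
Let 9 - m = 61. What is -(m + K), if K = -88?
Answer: 140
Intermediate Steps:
m = -52 (m = 9 - 1*61 = 9 - 61 = -52)
-(m + K) = -(-52 - 88) = -1*(-140) = 140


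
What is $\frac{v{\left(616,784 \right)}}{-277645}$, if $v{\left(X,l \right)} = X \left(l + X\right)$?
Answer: $- \frac{172480}{55529} \approx -3.1061$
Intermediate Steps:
$v{\left(X,l \right)} = X \left(X + l\right)$
$\frac{v{\left(616,784 \right)}}{-277645} = \frac{616 \left(616 + 784\right)}{-277645} = 616 \cdot 1400 \left(- \frac{1}{277645}\right) = 862400 \left(- \frac{1}{277645}\right) = - \frac{172480}{55529}$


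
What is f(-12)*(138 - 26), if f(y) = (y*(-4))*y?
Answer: -64512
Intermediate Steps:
f(y) = -4*y² (f(y) = (-4*y)*y = -4*y²)
f(-12)*(138 - 26) = (-4*(-12)²)*(138 - 26) = -4*144*112 = -576*112 = -64512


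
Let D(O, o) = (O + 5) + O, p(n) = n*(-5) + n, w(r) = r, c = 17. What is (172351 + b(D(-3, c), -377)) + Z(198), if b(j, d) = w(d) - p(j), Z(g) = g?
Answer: 172168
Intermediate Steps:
p(n) = -4*n (p(n) = -5*n + n = -4*n)
D(O, o) = 5 + 2*O (D(O, o) = (5 + O) + O = 5 + 2*O)
b(j, d) = d + 4*j (b(j, d) = d - (-4)*j = d + 4*j)
(172351 + b(D(-3, c), -377)) + Z(198) = (172351 + (-377 + 4*(5 + 2*(-3)))) + 198 = (172351 + (-377 + 4*(5 - 6))) + 198 = (172351 + (-377 + 4*(-1))) + 198 = (172351 + (-377 - 4)) + 198 = (172351 - 381) + 198 = 171970 + 198 = 172168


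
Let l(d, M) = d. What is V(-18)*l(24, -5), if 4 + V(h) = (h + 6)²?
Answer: 3360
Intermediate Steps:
V(h) = -4 + (6 + h)² (V(h) = -4 + (h + 6)² = -4 + (6 + h)²)
V(-18)*l(24, -5) = (-4 + (6 - 18)²)*24 = (-4 + (-12)²)*24 = (-4 + 144)*24 = 140*24 = 3360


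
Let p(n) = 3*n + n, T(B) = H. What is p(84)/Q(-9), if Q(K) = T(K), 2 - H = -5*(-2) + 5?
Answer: -336/13 ≈ -25.846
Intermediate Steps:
H = -13 (H = 2 - (-5*(-2) + 5) = 2 - (10 + 5) = 2 - 1*15 = 2 - 15 = -13)
T(B) = -13
p(n) = 4*n
Q(K) = -13
p(84)/Q(-9) = (4*84)/(-13) = 336*(-1/13) = -336/13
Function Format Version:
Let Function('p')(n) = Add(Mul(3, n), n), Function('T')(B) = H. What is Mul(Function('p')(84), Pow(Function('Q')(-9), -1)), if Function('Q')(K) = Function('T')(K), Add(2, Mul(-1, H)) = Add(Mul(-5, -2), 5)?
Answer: Rational(-336, 13) ≈ -25.846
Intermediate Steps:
H = -13 (H = Add(2, Mul(-1, Add(Mul(-5, -2), 5))) = Add(2, Mul(-1, Add(10, 5))) = Add(2, Mul(-1, 15)) = Add(2, -15) = -13)
Function('T')(B) = -13
Function('p')(n) = Mul(4, n)
Function('Q')(K) = -13
Mul(Function('p')(84), Pow(Function('Q')(-9), -1)) = Mul(Mul(4, 84), Pow(-13, -1)) = Mul(336, Rational(-1, 13)) = Rational(-336, 13)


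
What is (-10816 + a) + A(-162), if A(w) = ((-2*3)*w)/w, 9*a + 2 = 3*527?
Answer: -95819/9 ≈ -10647.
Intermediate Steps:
a = 1579/9 (a = -2/9 + (3*527)/9 = -2/9 + (⅑)*1581 = -2/9 + 527/3 = 1579/9 ≈ 175.44)
A(w) = -6 (A(w) = (-6*w)/w = -6)
(-10816 + a) + A(-162) = (-10816 + 1579/9) - 6 = -95765/9 - 6 = -95819/9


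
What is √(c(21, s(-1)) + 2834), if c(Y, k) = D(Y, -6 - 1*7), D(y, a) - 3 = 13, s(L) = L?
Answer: 5*√114 ≈ 53.385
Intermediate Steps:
D(y, a) = 16 (D(y, a) = 3 + 13 = 16)
c(Y, k) = 16
√(c(21, s(-1)) + 2834) = √(16 + 2834) = √2850 = 5*√114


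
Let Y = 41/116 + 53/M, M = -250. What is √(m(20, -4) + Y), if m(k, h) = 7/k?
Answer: √1033270/1450 ≈ 0.70103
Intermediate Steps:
Y = 2051/14500 (Y = 41/116 + 53/(-250) = 41*(1/116) + 53*(-1/250) = 41/116 - 53/250 = 2051/14500 ≈ 0.14145)
√(m(20, -4) + Y) = √(7/20 + 2051/14500) = √(3563/7250) = √1033270/1450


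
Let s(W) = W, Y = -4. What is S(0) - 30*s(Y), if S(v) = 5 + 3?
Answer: 128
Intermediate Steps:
S(v) = 8
S(0) - 30*s(Y) = 8 - 30*(-4) = 8 + 120 = 128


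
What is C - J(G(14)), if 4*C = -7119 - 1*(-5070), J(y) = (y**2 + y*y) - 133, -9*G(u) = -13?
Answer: -124229/324 ≈ -383.42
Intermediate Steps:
G(u) = 13/9 (G(u) = -1/9*(-13) = 13/9)
J(y) = -133 + 2*y**2 (J(y) = (y**2 + y**2) - 133 = 2*y**2 - 133 = -133 + 2*y**2)
C = -2049/4 (C = (-7119 - 1*(-5070))/4 = (-7119 + 5070)/4 = (1/4)*(-2049) = -2049/4 ≈ -512.25)
C - J(G(14)) = -2049/4 - (-133 + 2*(13/9)**2) = -2049/4 - (-133 + 2*(169/81)) = -2049/4 - (-133 + 338/81) = -2049/4 - 1*(-10435/81) = -2049/4 + 10435/81 = -124229/324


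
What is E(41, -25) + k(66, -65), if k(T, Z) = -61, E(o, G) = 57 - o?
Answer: -45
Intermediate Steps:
E(41, -25) + k(66, -65) = (57 - 1*41) - 61 = (57 - 41) - 61 = 16 - 61 = -45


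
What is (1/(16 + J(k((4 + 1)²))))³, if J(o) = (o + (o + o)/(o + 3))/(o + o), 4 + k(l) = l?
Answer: 13824/62570773 ≈ 0.00022093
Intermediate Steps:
k(l) = -4 + l
J(o) = (o + 2*o/(3 + o))/(2*o) (J(o) = (o + (2*o)/(3 + o))/((2*o)) = (o + 2*o/(3 + o))*(1/(2*o)) = (o + 2*o/(3 + o))/(2*o))
(1/(16 + J(k((4 + 1)²))))³ = (1/(16 + (5 + (-4 + (4 + 1)²))/(2*(3 + (-4 + (4 + 1)²)))))³ = (1/(16 + (5 + (-4 + 5²))/(2*(3 + (-4 + 5²)))))³ = (1/(16 + (5 + (-4 + 25))/(2*(3 + (-4 + 25)))))³ = (1/(16 + (5 + 21)/(2*(3 + 21))))³ = (1/(16 + (½)*26/24))³ = (1/(16 + (½)*(1/24)*26))³ = (1/(16 + 13/24))³ = (1/(397/24))³ = (24/397)³ = 13824/62570773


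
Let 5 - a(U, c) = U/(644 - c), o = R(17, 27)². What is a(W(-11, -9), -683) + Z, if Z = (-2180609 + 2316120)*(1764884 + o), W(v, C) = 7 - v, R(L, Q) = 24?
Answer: 317470484836237/1327 ≈ 2.3924e+11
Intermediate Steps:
o = 576 (o = 24² = 576)
Z = 239239250060 (Z = (-2180609 + 2316120)*(1764884 + 576) = 135511*1765460 = 239239250060)
a(U, c) = 5 - U/(644 - c)
a(W(-11, -9), -683) + Z = (-3220 + (7 - 1*(-11)) + 5*(-683))/(-644 - 683) + 239239250060 = (-3220 + (7 + 11) - 3415)/(-1327) + 239239250060 = -(-3220 + 18 - 3415)/1327 + 239239250060 = -1/1327*(-6617) + 239239250060 = 6617/1327 + 239239250060 = 317470484836237/1327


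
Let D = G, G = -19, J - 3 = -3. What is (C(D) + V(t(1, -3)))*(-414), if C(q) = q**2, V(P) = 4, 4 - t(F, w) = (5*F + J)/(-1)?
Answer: -151110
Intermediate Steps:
J = 0 (J = 3 - 3 = 0)
t(F, w) = 4 + 5*F (t(F, w) = 4 - (5*F + 0)/(-1) = 4 - 5*F*(-1) = 4 - (-5)*F = 4 + 5*F)
D = -19
(C(D) + V(t(1, -3)))*(-414) = ((-19)**2 + 4)*(-414) = (361 + 4)*(-414) = 365*(-414) = -151110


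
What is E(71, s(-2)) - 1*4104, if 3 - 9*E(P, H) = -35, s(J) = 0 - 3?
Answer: -36898/9 ≈ -4099.8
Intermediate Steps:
s(J) = -3
E(P, H) = 38/9 (E(P, H) = 1/3 - 1/9*(-35) = 1/3 + 35/9 = 38/9)
E(71, s(-2)) - 1*4104 = 38/9 - 1*4104 = 38/9 - 4104 = -36898/9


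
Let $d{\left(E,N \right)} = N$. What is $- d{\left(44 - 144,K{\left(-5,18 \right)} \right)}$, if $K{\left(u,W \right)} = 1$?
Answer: $-1$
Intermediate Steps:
$- d{\left(44 - 144,K{\left(-5,18 \right)} \right)} = \left(-1\right) 1 = -1$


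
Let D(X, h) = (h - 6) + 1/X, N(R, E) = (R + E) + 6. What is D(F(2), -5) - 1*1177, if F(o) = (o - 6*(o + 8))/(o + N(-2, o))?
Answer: -34456/29 ≈ -1188.1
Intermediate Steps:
N(R, E) = 6 + E + R (N(R, E) = (E + R) + 6 = 6 + E + R)
F(o) = (-48 - 5*o)/(4 + 2*o) (F(o) = (o - 6*(o + 8))/(o + (6 + o - 2)) = (o - 6*(8 + o))/(o + (4 + o)) = (o + (-48 - 6*o))/(4 + 2*o) = (-48 - 5*o)/(4 + 2*o))
D(X, h) = -6 + h + 1/X (D(X, h) = (-6 + h) + 1/X = -6 + h + 1/X)
D(F(2), -5) - 1*1177 = (-6 - 5 + 1/((-48 - 5*2)/(2*(2 + 2)))) - 1*1177 = (-6 - 5 + 1/((½)*(-48 - 10)/4)) - 1177 = (-6 - 5 + 1/((½)*(¼)*(-58))) - 1177 = (-6 - 5 + 1/(-29/4)) - 1177 = (-6 - 5 - 4/29) - 1177 = -323/29 - 1177 = -34456/29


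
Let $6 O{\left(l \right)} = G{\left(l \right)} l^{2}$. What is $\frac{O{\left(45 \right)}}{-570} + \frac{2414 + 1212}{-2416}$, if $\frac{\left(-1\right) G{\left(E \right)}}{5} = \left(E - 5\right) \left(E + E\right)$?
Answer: $\frac{244585553}{22952} \approx 10656.0$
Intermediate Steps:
$G{\left(E \right)} = - 10 E \left(-5 + E\right)$ ($G{\left(E \right)} = - 5 \left(E - 5\right) \left(E + E\right) = - 5 \left(-5 + E\right) 2 E = - 5 \cdot 2 E \left(-5 + E\right) = - 10 E \left(-5 + E\right)$)
$O{\left(l \right)} = \frac{5 l^{3} \left(5 - l\right)}{3}$ ($O{\left(l \right)} = \frac{10 l \left(5 - l\right) l^{2}}{6} = \frac{10 l^{3} \left(5 - l\right)}{6} = \frac{5 l^{3} \left(5 - l\right)}{3}$)
$\frac{O{\left(45 \right)}}{-570} + \frac{2414 + 1212}{-2416} = \frac{\frac{5}{3} \cdot 45^{3} \left(5 - 45\right)}{-570} + \frac{2414 + 1212}{-2416} = \frac{5}{3} \cdot 91125 \left(5 - 45\right) \left(- \frac{1}{570}\right) + 3626 \left(- \frac{1}{2416}\right) = \frac{5}{3} \cdot 91125 \left(-40\right) \left(- \frac{1}{570}\right) - \frac{1813}{1208} = \left(-6075000\right) \left(- \frac{1}{570}\right) - \frac{1813}{1208} = \frac{202500}{19} - \frac{1813}{1208} = \frac{244585553}{22952}$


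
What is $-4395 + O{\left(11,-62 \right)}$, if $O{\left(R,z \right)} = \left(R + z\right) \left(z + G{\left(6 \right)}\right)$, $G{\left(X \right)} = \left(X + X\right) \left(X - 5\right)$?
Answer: $-1845$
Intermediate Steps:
$G{\left(X \right)} = 2 X \left(-5 + X\right)$
$O{\left(R,z \right)} = \left(12 + z\right) \left(R + z\right)$ ($O{\left(R,z \right)} = \left(R + z\right) \left(z + 2 \cdot 6 \left(-5 + 6\right)\right) = \left(R + z\right) \left(z + 2 \cdot 6 \cdot 1\right) = \left(R + z\right) \left(z + 12\right) = \left(R + z\right) \left(12 + z\right) = \left(12 + z\right) \left(R + z\right)$)
$-4395 + O{\left(11,-62 \right)} = -4395 + \left(\left(-62\right)^{2} + 12 \cdot 11 + 12 \left(-62\right) + 11 \left(-62\right)\right) = -4395 + \left(3844 + 132 - 744 - 682\right) = -4395 + 2550 = -1845$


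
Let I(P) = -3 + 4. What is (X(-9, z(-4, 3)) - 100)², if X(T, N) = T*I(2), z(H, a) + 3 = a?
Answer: 11881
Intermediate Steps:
z(H, a) = -3 + a
I(P) = 1
X(T, N) = T (X(T, N) = T*1 = T)
(X(-9, z(-4, 3)) - 100)² = (-9 - 100)² = (-109)² = 11881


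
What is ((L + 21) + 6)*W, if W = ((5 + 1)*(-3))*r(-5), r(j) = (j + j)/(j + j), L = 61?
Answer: -1584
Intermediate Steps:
r(j) = 1 (r(j) = (2*j)/((2*j)) = (2*j)*(1/(2*j)) = 1)
W = -18 (W = ((5 + 1)*(-3))*1 = (6*(-3))*1 = -18*1 = -18)
((L + 21) + 6)*W = ((61 + 21) + 6)*(-18) = (82 + 6)*(-18) = 88*(-18) = -1584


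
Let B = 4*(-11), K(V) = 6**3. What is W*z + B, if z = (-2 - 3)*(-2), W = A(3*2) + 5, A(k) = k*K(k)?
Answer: 12966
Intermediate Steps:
K(V) = 216
A(k) = 216*k (A(k) = k*216 = 216*k)
B = -44
W = 1301 (W = 216*(3*2) + 5 = 216*6 + 5 = 1296 + 5 = 1301)
z = 10 (z = -5*(-2) = 10)
W*z + B = 1301*10 - 44 = 13010 - 44 = 12966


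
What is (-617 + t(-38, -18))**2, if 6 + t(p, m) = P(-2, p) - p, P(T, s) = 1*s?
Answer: 388129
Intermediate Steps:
P(T, s) = s
t(p, m) = -6 (t(p, m) = -6 + (p - p) = -6 + 0 = -6)
(-617 + t(-38, -18))**2 = (-617 - 6)**2 = (-623)**2 = 388129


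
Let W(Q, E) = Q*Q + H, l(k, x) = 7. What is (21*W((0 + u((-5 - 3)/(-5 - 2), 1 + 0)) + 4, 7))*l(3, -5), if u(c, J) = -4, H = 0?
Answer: 0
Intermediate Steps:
W(Q, E) = Q**2 (W(Q, E) = Q*Q + 0 = Q**2 + 0 = Q**2)
(21*W((0 + u((-5 - 3)/(-5 - 2), 1 + 0)) + 4, 7))*l(3, -5) = (21*((0 - 4) + 4)**2)*7 = (21*(-4 + 4)**2)*7 = (21*0**2)*7 = (21*0)*7 = 0*7 = 0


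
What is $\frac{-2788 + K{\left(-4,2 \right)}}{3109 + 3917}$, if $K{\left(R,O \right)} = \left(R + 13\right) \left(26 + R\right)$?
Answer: $- \frac{1295}{3513} \approx -0.36863$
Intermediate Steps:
$K{\left(R,O \right)} = \left(13 + R\right) \left(26 + R\right)$
$\frac{-2788 + K{\left(-4,2 \right)}}{3109 + 3917} = \frac{-2788 + \left(338 + \left(-4\right)^{2} + 39 \left(-4\right)\right)}{3109 + 3917} = \frac{-2788 + \left(338 + 16 - 156\right)}{7026} = \left(-2788 + 198\right) \frac{1}{7026} = \left(-2590\right) \frac{1}{7026} = - \frac{1295}{3513}$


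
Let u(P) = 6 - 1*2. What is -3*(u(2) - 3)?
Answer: -3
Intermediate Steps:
u(P) = 4 (u(P) = 6 - 2 = 4)
-3*(u(2) - 3) = -3*(4 - 3) = -3*1 = -3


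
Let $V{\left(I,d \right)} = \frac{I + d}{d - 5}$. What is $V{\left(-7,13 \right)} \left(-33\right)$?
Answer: $- \frac{99}{4} \approx -24.75$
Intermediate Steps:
$V{\left(I,d \right)} = \frac{I + d}{-5 + d}$
$V{\left(-7,13 \right)} \left(-33\right) = \frac{-7 + 13}{-5 + 13} \left(-33\right) = \frac{1}{8} \cdot 6 \left(-33\right) = \frac{3}{4} \left(-33\right) = - \frac{99}{4}$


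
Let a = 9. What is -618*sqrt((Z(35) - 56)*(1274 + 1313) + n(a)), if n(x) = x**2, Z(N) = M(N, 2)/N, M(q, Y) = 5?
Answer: -3090*I*sqrt(283066)/7 ≈ -2.3486e+5*I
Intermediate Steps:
Z(N) = 5/N
-618*sqrt((Z(35) - 56)*(1274 + 1313) + n(a)) = -618*sqrt((5/35 - 56)*(1274 + 1313) + 9**2) = -618*sqrt((5*(1/35) - 56)*2587 + 81) = -618*sqrt((1/7 - 56)*2587 + 81) = -618*sqrt(-391/7*2587 + 81) = -618*sqrt(-1011517/7 + 81) = -3090*I*sqrt(283066)/7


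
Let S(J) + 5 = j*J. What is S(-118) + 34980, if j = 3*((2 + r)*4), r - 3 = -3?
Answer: 32143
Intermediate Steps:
r = 0 (r = 3 - 3 = 0)
j = 24 (j = 3*((2 + 0)*4) = 3*(2*4) = 3*8 = 24)
S(J) = -5 + 24*J
S(-118) + 34980 = (-5 + 24*(-118)) + 34980 = (-5 - 2832) + 34980 = -2837 + 34980 = 32143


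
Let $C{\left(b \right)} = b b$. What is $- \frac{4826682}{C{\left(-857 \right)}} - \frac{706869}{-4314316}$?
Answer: $- \frac{20304672149331}{3168645071884} \approx -6.408$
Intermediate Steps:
$C{\left(b \right)} = b^{2}$
$- \frac{4826682}{C{\left(-857 \right)}} - \frac{706869}{-4314316} = - \frac{4826682}{\left(-857\right)^{2}} - \frac{706869}{-4314316} = - \frac{4826682}{734449} - - \frac{706869}{4314316} = \left(-4826682\right) \frac{1}{734449} + \frac{706869}{4314316} = - \frac{4826682}{734449} + \frac{706869}{4314316} = - \frac{20304672149331}{3168645071884}$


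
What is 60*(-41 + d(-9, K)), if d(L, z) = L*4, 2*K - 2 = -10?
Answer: -4620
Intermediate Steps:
K = -4 (K = 1 + (½)*(-10) = 1 - 5 = -4)
d(L, z) = 4*L
60*(-41 + d(-9, K)) = 60*(-41 + 4*(-9)) = 60*(-41 - 36) = 60*(-77) = -4620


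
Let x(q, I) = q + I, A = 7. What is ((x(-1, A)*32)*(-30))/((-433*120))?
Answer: 48/433 ≈ 0.11085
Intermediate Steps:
x(q, I) = I + q
((x(-1, A)*32)*(-30))/((-433*120)) = (((7 - 1)*32)*(-30))/((-433*120)) = ((6*32)*(-30))/((-1*51960)) = (192*(-30))/(-51960) = -5760*(-1/51960) = 48/433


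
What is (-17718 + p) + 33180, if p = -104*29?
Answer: 12446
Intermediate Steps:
p = -3016
(-17718 + p) + 33180 = (-17718 - 3016) + 33180 = -20734 + 33180 = 12446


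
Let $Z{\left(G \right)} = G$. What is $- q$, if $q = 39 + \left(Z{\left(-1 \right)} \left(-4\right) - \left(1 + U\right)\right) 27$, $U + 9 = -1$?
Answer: $-390$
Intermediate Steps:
$U = -10$ ($U = -9 - 1 = -10$)
$q = 390$ ($q = 39 + \left(\left(-1\right) \left(-4\right) - -9\right) 27 = 39 + \left(4 + \left(-1 + 10\right)\right) 27 = 39 + \left(4 + 9\right) 27 = 39 + 13 \cdot 27 = 39 + 351 = 390$)
$- q = \left(-1\right) 390 = -390$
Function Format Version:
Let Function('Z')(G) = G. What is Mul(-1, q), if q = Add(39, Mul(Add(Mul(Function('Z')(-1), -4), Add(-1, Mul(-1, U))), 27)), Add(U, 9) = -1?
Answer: -390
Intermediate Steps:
U = -10 (U = Add(-9, -1) = -10)
q = 390 (q = Add(39, Mul(Add(Mul(-1, -4), Add(-1, Mul(-1, -10))), 27)) = Add(39, Mul(Add(4, Add(-1, 10)), 27)) = Add(39, Mul(Add(4, 9), 27)) = Add(39, Mul(13, 27)) = Add(39, 351) = 390)
Mul(-1, q) = Mul(-1, 390) = -390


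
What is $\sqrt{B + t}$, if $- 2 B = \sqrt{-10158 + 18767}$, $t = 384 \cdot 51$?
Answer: $\frac{\sqrt{78336 - 2 \sqrt{8609}}}{2} \approx 139.78$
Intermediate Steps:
$t = 19584$
$B = - \frac{\sqrt{8609}}{2}$ ($B = - \frac{\sqrt{-10158 + 18767}}{2} = - \frac{\sqrt{8609}}{2} \approx -46.392$)
$\sqrt{B + t} = \sqrt{- \frac{\sqrt{8609}}{2} + 19584} = \sqrt{19584 - \frac{\sqrt{8609}}{2}}$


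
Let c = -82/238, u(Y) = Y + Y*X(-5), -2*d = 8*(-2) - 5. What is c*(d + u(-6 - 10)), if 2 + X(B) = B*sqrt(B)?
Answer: -2173/238 - 3280*I*sqrt(5)/119 ≈ -9.1302 - 61.633*I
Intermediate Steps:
X(B) = -2 + B**(3/2) (X(B) = -2 + B*sqrt(B) = -2 + B**(3/2))
d = 21/2 (d = -(8*(-2) - 5)/2 = -(-16 - 5)/2 = -1/2*(-21) = 21/2 ≈ 10.500)
u(Y) = Y + Y*(-2 - 5*I*sqrt(5)) (u(Y) = Y + Y*(-2 + (-5)**(3/2)) = Y + Y*(-2 - 5*I*sqrt(5)))
c = -41/119 (c = -82*1/238 = -41/119 ≈ -0.34454)
c*(d + u(-6 - 10)) = -41*(21/2 + (-6 - 10)*(-1 - 5*I*sqrt(5)))/119 = -41*(21/2 - 16*(-1 - 5*I*sqrt(5)))/119 = -41*(21/2 + (16 + 80*I*sqrt(5)))/119 = -41*(53/2 + 80*I*sqrt(5))/119 = -2173/238 - 3280*I*sqrt(5)/119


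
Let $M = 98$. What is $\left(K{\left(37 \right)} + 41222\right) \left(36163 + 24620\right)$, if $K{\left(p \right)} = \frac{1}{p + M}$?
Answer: $\frac{112751877431}{45} \approx 2.5056 \cdot 10^{9}$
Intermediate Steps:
$K{\left(p \right)} = \frac{1}{98 + p}$ ($K{\left(p \right)} = \frac{1}{p + 98} = \frac{1}{98 + p}$)
$\left(K{\left(37 \right)} + 41222\right) \left(36163 + 24620\right) = \left(\frac{1}{98 + 37} + 41222\right) \left(36163 + 24620\right) = \left(\frac{1}{135} + 41222\right) 60783 = \frac{5564971}{135} \cdot 60783 = \frac{112751877431}{45}$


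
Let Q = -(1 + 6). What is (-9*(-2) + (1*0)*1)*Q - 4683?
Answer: -4809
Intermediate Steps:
Q = -7 (Q = -1*7 = -7)
(-9*(-2) + (1*0)*1)*Q - 4683 = (-9*(-2) + (1*0)*1)*(-7) - 4683 = (18 + 0*1)*(-7) - 4683 = (18 + 0)*(-7) - 4683 = 18*(-7) - 4683 = -126 - 4683 = -4809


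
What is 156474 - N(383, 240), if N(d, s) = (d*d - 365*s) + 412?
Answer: 96973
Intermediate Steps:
N(d, s) = 412 + d**2 - 365*s (N(d, s) = (d**2 - 365*s) + 412 = 412 + d**2 - 365*s)
156474 - N(383, 240) = 156474 - (412 + 383**2 - 365*240) = 156474 - (412 + 146689 - 87600) = 156474 - 1*59501 = 156474 - 59501 = 96973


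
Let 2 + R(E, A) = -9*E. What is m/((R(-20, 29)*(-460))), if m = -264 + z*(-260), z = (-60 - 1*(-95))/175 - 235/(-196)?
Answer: 30759/4012120 ≈ 0.0076665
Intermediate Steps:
z = 1371/980 (z = (-60 + 95)*(1/175) - 235*(-1/196) = 35*(1/175) + 235/196 = 1/5 + 235/196 = 1371/980 ≈ 1.3990)
R(E, A) = -2 - 9*E
m = -30759/49 (m = -264 + (1371/980)*(-260) = -264 - 17823/49 = -30759/49 ≈ -627.73)
m/((R(-20, 29)*(-460))) = -30759*(-1/(460*(-2 - 9*(-20))))/49 = -30759*(-1/(460*(-2 + 180)))/49 = -30759/(49*(178*(-460))) = -30759/49/(-81880) = -30759/49*(-1/81880) = 30759/4012120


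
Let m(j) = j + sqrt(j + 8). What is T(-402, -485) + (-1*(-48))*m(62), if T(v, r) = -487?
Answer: 2489 + 48*sqrt(70) ≈ 2890.6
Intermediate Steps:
m(j) = j + sqrt(8 + j)
T(-402, -485) + (-1*(-48))*m(62) = -487 + (-1*(-48))*(62 + sqrt(8 + 62)) = -487 + 48*(62 + sqrt(70)) = -487 + (2976 + 48*sqrt(70)) = 2489 + 48*sqrt(70)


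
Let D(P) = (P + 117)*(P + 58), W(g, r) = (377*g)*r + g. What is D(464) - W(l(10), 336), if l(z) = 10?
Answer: -963448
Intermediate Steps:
W(g, r) = g + 377*g*r (W(g, r) = 377*g*r + g = g + 377*g*r)
D(P) = (58 + P)*(117 + P) (D(P) = (117 + P)*(58 + P) = (58 + P)*(117 + P))
D(464) - W(l(10), 336) = (6786 + 464² + 175*464) - 10*(1 + 377*336) = (6786 + 215296 + 81200) - 10*(1 + 126672) = 303282 - 10*126673 = 303282 - 1*1266730 = 303282 - 1266730 = -963448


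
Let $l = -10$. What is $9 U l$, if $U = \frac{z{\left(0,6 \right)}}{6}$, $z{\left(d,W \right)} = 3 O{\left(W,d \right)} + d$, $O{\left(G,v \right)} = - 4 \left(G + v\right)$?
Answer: $1080$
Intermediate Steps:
$O{\left(G,v \right)} = - 4 G - 4 v$
$z{\left(d,W \right)} = - 12 W - 11 d$ ($z{\left(d,W \right)} = 3 \left(- 4 W - 4 d\right) + d = \left(- 12 W - 12 d\right) + d = - 12 W - 11 d$)
$U = -12$ ($U = \frac{\left(-12\right) 6 - 0}{6} = \left(-72 + 0\right) \frac{1}{6} = \left(-72\right) \frac{1}{6} = -12$)
$9 U l = 9 \left(\left(-12\right) \left(-10\right)\right) = 9 \cdot 120 = 1080$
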